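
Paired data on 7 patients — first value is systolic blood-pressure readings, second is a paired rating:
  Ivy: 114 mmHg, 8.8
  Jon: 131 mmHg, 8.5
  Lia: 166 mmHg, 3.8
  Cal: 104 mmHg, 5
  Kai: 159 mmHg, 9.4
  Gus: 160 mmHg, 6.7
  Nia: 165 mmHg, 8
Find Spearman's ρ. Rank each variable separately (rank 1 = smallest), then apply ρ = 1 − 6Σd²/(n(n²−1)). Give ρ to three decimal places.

Ranks of variable 1: 2, 3, 7, 1, 4, 5, 6
Ranks of variable 2: 6, 5, 1, 2, 7, 3, 4
d = r₁ − r₂: -4, -2, 6, -1, -3, 2, 2
d²: 16, 4, 36, 1, 9, 4, 4; Σd² = 74
ρ = 1 − 6·74/(7·48) = 1 − 444/336 = -0.321

-0.321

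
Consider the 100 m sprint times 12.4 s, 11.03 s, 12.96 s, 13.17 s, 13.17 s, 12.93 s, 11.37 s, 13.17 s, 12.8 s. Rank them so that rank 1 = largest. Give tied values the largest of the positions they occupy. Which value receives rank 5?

Sorted (descending): 13.17, 13.17, 13.17, 12.96, 12.93, 12.8, 12.4, 11.37, 11.03
The 3 values of 13.17 occupy positions 1–3 → each gets rank 3.
Rank 5 → value 12.93.

12.93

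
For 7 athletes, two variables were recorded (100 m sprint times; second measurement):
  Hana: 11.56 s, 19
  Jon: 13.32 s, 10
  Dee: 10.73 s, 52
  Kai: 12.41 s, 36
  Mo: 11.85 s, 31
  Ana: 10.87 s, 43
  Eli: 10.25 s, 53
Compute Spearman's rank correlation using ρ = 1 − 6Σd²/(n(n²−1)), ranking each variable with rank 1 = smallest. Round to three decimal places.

Ranks of variable 1: 4, 7, 2, 6, 5, 3, 1
Ranks of variable 2: 2, 1, 6, 4, 3, 5, 7
d = r₁ − r₂: 2, 6, -4, 2, 2, -2, -6
d²: 4, 36, 16, 4, 4, 4, 36; Σd² = 104
ρ = 1 − 6·104/(7·48) = 1 − 624/336 = -0.857

-0.857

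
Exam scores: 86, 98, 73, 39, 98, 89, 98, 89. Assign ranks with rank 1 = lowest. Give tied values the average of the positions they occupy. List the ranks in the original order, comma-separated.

3, 7, 2, 1, 7, 4.5, 7, 4.5

Sorted (ascending): 39, 73, 86, 89, 89, 98, 98, 98
The 2 values of 89 occupy positions 4–5 → average rank (4+5)/2 = 4.5.
The 3 values of 98 occupy positions 6–8 → average rank 7.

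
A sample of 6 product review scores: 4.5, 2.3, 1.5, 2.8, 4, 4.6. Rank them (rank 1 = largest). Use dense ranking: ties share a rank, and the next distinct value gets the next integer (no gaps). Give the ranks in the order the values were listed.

Sorted (descending): 4.6, 4.5, 4, 2.8, 2.3, 1.5
No ties — each value takes its position as its rank.

2, 5, 6, 4, 3, 1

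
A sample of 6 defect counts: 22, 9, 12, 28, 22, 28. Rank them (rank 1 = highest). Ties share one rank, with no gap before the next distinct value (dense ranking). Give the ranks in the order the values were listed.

2, 4, 3, 1, 2, 1

Sorted (descending): 28, 28, 22, 22, 12, 9
The 2 values of 28 share dense rank 1.
The 2 values of 22 share dense rank 2.
Remaining distinct values take the next consecutive integers.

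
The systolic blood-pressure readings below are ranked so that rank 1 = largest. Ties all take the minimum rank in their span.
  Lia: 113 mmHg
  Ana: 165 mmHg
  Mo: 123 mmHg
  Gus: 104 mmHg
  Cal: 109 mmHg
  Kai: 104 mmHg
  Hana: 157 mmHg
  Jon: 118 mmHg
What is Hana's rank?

2

Sorted (descending): 165, 157, 123, 118, 113, 109, 104, 104
The 2 values of 104 occupy positions 7–8 → each gets rank 7.
Hana has value 157 mmHg → rank 2.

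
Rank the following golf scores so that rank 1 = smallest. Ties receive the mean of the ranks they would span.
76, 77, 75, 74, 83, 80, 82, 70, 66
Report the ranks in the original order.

Sorted (ascending): 66, 70, 74, 75, 76, 77, 80, 82, 83
No ties — each value takes its position as its rank.

5, 6, 4, 3, 9, 7, 8, 2, 1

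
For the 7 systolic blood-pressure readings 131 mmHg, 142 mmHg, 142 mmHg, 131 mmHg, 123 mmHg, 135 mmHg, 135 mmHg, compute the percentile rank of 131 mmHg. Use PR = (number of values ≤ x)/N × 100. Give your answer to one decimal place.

N = 7.
Strictly below 131: 1. Equal to 131: 2.
PR = 3/7 × 100 = 42.9

42.9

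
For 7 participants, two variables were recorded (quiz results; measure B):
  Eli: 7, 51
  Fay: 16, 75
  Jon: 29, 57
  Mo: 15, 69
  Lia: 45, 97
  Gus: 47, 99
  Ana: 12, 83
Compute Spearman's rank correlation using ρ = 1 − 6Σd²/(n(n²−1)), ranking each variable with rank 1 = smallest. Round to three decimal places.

0.679

Ranks of variable 1: 1, 4, 5, 3, 6, 7, 2
Ranks of variable 2: 1, 4, 2, 3, 6, 7, 5
d = r₁ − r₂: 0, 0, 3, 0, 0, 0, -3
d²: 0, 0, 9, 0, 0, 0, 9; Σd² = 18
ρ = 1 − 6·18/(7·48) = 1 − 108/336 = 0.679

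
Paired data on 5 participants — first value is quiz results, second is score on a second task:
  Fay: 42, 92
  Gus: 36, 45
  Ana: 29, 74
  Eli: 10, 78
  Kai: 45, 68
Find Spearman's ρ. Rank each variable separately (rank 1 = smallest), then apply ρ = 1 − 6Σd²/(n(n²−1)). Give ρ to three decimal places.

Ranks of variable 1: 4, 3, 2, 1, 5
Ranks of variable 2: 5, 1, 3, 4, 2
d = r₁ − r₂: -1, 2, -1, -3, 3
d²: 1, 4, 1, 9, 9; Σd² = 24
ρ = 1 − 6·24/(5·24) = 1 − 144/120 = -0.200

-0.200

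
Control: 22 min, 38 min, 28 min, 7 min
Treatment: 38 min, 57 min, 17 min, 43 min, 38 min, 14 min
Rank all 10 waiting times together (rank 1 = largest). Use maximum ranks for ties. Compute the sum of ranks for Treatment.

Sorted (descending): 57, 43, 38, 38, 38, 28, 22, 17, 14, 7
The 3 values of 38 occupy positions 3–5 → each gets rank 5.
Treatment values → pooled ranks: 38→5, 57→1, 17→8, 43→2, 38→5, 14→9
Rank sum = 5 + 1 + 8 + 2 + 5 + 9 = 30

30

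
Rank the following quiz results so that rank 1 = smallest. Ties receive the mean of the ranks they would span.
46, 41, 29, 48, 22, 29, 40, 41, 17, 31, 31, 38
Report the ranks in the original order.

11, 9.5, 3.5, 12, 2, 3.5, 8, 9.5, 1, 5.5, 5.5, 7

Sorted (ascending): 17, 22, 29, 29, 31, 31, 38, 40, 41, 41, 46, 48
The 2 values of 29 occupy positions 3–4 → average rank (3+4)/2 = 3.5.
The 2 values of 31 occupy positions 5–6 → average rank (5+6)/2 = 5.5.
The 2 values of 41 occupy positions 9–10 → average rank (9+10)/2 = 9.5.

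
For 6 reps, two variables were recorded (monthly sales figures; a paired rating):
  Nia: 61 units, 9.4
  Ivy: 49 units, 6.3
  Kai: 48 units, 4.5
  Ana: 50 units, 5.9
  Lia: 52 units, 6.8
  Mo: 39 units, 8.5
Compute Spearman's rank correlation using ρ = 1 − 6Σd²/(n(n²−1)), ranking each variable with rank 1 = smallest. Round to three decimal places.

0.371

Ranks of variable 1: 6, 3, 2, 4, 5, 1
Ranks of variable 2: 6, 3, 1, 2, 4, 5
d = r₁ − r₂: 0, 0, 1, 2, 1, -4
d²: 0, 0, 1, 4, 1, 16; Σd² = 22
ρ = 1 − 6·22/(6·35) = 1 − 132/210 = 0.371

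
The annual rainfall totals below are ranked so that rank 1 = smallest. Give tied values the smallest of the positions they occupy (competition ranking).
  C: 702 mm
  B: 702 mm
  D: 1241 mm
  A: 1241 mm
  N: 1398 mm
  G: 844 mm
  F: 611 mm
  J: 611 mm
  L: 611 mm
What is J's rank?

1

Sorted (ascending): 611, 611, 611, 702, 702, 844, 1241, 1241, 1398
The 3 values of 611 occupy positions 1–3 → each gets rank 1.
The 2 values of 702 occupy positions 4–5 → each gets rank 4.
The 2 values of 1241 occupy positions 7–8 → each gets rank 7.
J has value 611 mm → rank 1.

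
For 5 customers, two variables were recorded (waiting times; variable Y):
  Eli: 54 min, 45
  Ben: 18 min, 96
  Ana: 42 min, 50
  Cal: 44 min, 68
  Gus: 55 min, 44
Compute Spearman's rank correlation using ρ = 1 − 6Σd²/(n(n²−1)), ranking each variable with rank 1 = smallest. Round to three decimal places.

Ranks of variable 1: 4, 1, 2, 3, 5
Ranks of variable 2: 2, 5, 3, 4, 1
d = r₁ − r₂: 2, -4, -1, -1, 4
d²: 4, 16, 1, 1, 16; Σd² = 38
ρ = 1 − 6·38/(5·24) = 1 − 228/120 = -0.900

-0.900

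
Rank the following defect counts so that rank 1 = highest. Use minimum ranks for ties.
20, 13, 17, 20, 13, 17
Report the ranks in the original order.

1, 5, 3, 1, 5, 3

Sorted (descending): 20, 20, 17, 17, 13, 13
The 2 values of 20 occupy positions 1–2 → each gets rank 1.
The 2 values of 17 occupy positions 3–4 → each gets rank 3.
The 2 values of 13 occupy positions 5–6 → each gets rank 5.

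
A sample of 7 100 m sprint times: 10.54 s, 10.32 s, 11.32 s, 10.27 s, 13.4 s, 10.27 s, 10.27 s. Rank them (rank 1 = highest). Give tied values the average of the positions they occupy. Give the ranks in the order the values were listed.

3, 4, 2, 6, 1, 6, 6

Sorted (descending): 13.4, 11.32, 10.54, 10.32, 10.27, 10.27, 10.27
The 3 values of 10.27 occupy positions 5–7 → average rank 6.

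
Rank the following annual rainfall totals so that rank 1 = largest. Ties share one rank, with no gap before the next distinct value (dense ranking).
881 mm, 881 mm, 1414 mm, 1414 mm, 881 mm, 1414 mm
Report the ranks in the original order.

2, 2, 1, 1, 2, 1

Sorted (descending): 1414, 1414, 1414, 881, 881, 881
The 3 values of 1414 share dense rank 1.
The 3 values of 881 share dense rank 2.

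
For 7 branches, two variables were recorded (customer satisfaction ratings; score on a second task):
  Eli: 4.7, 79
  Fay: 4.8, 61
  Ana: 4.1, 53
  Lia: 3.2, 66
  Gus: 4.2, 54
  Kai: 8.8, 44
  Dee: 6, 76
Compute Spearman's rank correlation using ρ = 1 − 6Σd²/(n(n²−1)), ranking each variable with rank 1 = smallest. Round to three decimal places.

-0.107

Ranks of variable 1: 4, 5, 2, 1, 3, 7, 6
Ranks of variable 2: 7, 4, 2, 5, 3, 1, 6
d = r₁ − r₂: -3, 1, 0, -4, 0, 6, 0
d²: 9, 1, 0, 16, 0, 36, 0; Σd² = 62
ρ = 1 − 6·62/(7·48) = 1 − 372/336 = -0.107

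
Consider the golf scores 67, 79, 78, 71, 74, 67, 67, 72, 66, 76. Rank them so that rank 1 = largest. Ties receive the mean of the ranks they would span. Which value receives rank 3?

Sorted (descending): 79, 78, 76, 74, 72, 71, 67, 67, 67, 66
The 3 values of 67 occupy positions 7–9 → average rank 8.
Rank 3 → value 76.

76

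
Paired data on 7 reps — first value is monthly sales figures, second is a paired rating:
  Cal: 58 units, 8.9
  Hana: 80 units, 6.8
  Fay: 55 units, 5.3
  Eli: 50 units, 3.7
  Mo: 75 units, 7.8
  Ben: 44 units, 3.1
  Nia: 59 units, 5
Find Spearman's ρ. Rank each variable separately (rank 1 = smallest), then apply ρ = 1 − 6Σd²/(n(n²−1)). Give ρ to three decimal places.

Ranks of variable 1: 4, 7, 3, 2, 6, 1, 5
Ranks of variable 2: 7, 5, 4, 2, 6, 1, 3
d = r₁ − r₂: -3, 2, -1, 0, 0, 0, 2
d²: 9, 4, 1, 0, 0, 0, 4; Σd² = 18
ρ = 1 − 6·18/(7·48) = 1 − 108/336 = 0.679

0.679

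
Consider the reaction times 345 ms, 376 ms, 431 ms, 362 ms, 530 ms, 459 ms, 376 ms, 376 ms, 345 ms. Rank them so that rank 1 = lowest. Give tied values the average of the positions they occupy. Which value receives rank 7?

431

Sorted (ascending): 345, 345, 362, 376, 376, 376, 431, 459, 530
The 2 values of 345 occupy positions 1–2 → average rank (1+2)/2 = 1.5.
The 3 values of 376 occupy positions 4–6 → average rank 5.
Rank 7 → value 431.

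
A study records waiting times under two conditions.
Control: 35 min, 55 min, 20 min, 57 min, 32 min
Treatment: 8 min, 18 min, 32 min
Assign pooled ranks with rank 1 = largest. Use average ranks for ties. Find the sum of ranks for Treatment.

Sorted (descending): 57, 55, 35, 32, 32, 20, 18, 8
The 2 values of 32 occupy positions 4–5 → average rank (4+5)/2 = 4.5.
Treatment values → pooled ranks: 8→8, 18→7, 32→4.5
Rank sum = 8 + 7 + 4.5 = 19.5

19.5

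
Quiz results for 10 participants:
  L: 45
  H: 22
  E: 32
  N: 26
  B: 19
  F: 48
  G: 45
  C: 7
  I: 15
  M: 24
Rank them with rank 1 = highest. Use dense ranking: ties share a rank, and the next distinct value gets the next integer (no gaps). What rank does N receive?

4

Sorted (descending): 48, 45, 45, 32, 26, 24, 22, 19, 15, 7
The 2 values of 45 share dense rank 2.
Remaining distinct values take the next consecutive integers.
N has value 26 → rank 4.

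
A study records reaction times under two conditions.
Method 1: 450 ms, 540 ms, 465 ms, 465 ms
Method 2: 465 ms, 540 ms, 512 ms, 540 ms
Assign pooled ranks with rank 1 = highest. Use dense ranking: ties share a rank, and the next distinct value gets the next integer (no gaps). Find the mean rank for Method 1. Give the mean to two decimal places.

Sorted (descending): 540, 540, 540, 512, 465, 465, 465, 450
The 3 values of 540 share dense rank 1.
The 3 values of 465 share dense rank 3.
Remaining distinct values take the next consecutive integers.
Method 1 values → pooled ranks: 450→4, 540→1, 465→3, 465→3
Mean rank = (4 + 1 + 3 + 3) / 4 = 2.75

2.75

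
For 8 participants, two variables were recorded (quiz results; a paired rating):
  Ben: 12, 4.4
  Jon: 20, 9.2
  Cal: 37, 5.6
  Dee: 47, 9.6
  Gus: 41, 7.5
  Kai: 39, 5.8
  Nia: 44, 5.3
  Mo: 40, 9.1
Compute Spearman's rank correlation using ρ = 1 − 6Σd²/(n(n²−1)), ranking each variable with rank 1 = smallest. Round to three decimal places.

0.381

Ranks of variable 1: 1, 2, 3, 8, 6, 4, 7, 5
Ranks of variable 2: 1, 7, 3, 8, 5, 4, 2, 6
d = r₁ − r₂: 0, -5, 0, 0, 1, 0, 5, -1
d²: 0, 25, 0, 0, 1, 0, 25, 1; Σd² = 52
ρ = 1 − 6·52/(8·63) = 1 − 312/504 = 0.381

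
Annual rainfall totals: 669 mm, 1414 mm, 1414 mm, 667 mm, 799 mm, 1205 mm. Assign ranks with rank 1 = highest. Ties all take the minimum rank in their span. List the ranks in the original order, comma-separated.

Sorted (descending): 1414, 1414, 1205, 799, 669, 667
The 2 values of 1414 occupy positions 1–2 → each gets rank 1.

5, 1, 1, 6, 4, 3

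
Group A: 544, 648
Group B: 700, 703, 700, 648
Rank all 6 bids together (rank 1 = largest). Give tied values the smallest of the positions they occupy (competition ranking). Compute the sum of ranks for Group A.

Sorted (descending): 703, 700, 700, 648, 648, 544
The 2 values of 700 occupy positions 2–3 → each gets rank 2.
The 2 values of 648 occupy positions 4–5 → each gets rank 4.
Group A values → pooled ranks: 544→6, 648→4
Rank sum = 6 + 4 = 10

10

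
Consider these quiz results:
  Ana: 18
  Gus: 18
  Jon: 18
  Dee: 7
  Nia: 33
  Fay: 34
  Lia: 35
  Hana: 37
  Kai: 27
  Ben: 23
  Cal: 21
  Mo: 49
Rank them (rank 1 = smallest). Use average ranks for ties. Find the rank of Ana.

3

Sorted (ascending): 7, 18, 18, 18, 21, 23, 27, 33, 34, 35, 37, 49
The 3 values of 18 occupy positions 2–4 → average rank 3.
Ana has value 18 → rank 3.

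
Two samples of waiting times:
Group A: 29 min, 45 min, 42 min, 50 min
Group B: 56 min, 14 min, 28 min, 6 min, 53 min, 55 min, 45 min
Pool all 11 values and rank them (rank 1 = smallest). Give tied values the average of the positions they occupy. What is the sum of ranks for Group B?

42.5

Sorted (ascending): 6, 14, 28, 29, 42, 45, 45, 50, 53, 55, 56
The 2 values of 45 occupy positions 6–7 → average rank (6+7)/2 = 6.5.
Group B values → pooled ranks: 56→11, 14→2, 28→3, 6→1, 53→9, 55→10, 45→6.5
Rank sum = 11 + 2 + 3 + 1 + 9 + 10 + 6.5 = 42.5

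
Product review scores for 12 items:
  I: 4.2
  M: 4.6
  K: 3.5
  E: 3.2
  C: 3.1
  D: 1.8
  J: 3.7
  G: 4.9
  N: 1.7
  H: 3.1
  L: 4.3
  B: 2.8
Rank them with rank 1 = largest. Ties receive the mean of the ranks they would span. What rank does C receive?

8.5

Sorted (descending): 4.9, 4.6, 4.3, 4.2, 3.7, 3.5, 3.2, 3.1, 3.1, 2.8, 1.8, 1.7
The 2 values of 3.1 occupy positions 8–9 → average rank (8+9)/2 = 8.5.
C has value 3.1 → rank 8.5.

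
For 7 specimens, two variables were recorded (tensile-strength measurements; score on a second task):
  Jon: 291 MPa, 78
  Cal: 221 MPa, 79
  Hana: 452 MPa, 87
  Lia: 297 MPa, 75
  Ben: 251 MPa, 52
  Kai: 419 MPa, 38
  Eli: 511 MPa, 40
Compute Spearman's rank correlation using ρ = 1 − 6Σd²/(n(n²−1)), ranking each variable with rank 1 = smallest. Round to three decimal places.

-0.286

Ranks of variable 1: 3, 1, 6, 4, 2, 5, 7
Ranks of variable 2: 5, 6, 7, 4, 3, 1, 2
d = r₁ − r₂: -2, -5, -1, 0, -1, 4, 5
d²: 4, 25, 1, 0, 1, 16, 25; Σd² = 72
ρ = 1 − 6·72/(7·48) = 1 − 432/336 = -0.286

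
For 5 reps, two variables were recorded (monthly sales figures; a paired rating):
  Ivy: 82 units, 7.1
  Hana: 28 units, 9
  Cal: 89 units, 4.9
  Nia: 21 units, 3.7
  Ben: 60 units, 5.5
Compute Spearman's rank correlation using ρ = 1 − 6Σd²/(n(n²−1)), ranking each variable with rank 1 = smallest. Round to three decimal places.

Ranks of variable 1: 4, 2, 5, 1, 3
Ranks of variable 2: 4, 5, 2, 1, 3
d = r₁ − r₂: 0, -3, 3, 0, 0
d²: 0, 9, 9, 0, 0; Σd² = 18
ρ = 1 − 6·18/(5·24) = 1 − 108/120 = 0.100

0.100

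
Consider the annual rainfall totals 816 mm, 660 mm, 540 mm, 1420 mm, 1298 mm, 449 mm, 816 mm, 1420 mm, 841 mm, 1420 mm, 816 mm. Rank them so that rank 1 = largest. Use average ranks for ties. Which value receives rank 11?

449

Sorted (descending): 1420, 1420, 1420, 1298, 841, 816, 816, 816, 660, 540, 449
The 3 values of 1420 occupy positions 1–3 → average rank 2.
The 3 values of 816 occupy positions 6–8 → average rank 7.
Rank 11 → value 449.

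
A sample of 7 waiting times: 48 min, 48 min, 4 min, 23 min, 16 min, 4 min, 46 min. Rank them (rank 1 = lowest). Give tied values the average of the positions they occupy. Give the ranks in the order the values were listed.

6.5, 6.5, 1.5, 4, 3, 1.5, 5

Sorted (ascending): 4, 4, 16, 23, 46, 48, 48
The 2 values of 4 occupy positions 1–2 → average rank (1+2)/2 = 1.5.
The 2 values of 48 occupy positions 6–7 → average rank (6+7)/2 = 6.5.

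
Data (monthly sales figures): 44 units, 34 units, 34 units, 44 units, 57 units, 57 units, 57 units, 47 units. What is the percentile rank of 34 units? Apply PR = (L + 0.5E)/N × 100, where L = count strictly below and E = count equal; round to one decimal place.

12.5

N = 8.
Strictly below 34: 0. Equal to 34: 2.
PR = (0 + 0.5·2)/8 × 100 = 12.5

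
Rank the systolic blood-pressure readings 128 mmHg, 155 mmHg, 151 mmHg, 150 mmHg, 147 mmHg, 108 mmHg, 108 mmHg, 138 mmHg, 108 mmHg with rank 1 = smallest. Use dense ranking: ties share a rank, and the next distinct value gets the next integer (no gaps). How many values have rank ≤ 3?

5

Sorted (ascending): 108, 108, 108, 128, 138, 147, 150, 151, 155
The 3 values of 108 share dense rank 1.
Remaining distinct values take the next consecutive integers.
Ranks ≤ 3: {1, 1, 1, 2, 3} → 5 values.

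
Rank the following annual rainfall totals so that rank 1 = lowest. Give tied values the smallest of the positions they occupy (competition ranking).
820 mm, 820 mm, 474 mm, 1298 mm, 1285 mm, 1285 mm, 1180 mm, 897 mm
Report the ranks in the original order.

2, 2, 1, 8, 6, 6, 5, 4

Sorted (ascending): 474, 820, 820, 897, 1180, 1285, 1285, 1298
The 2 values of 820 occupy positions 2–3 → each gets rank 2.
The 2 values of 1285 occupy positions 6–7 → each gets rank 6.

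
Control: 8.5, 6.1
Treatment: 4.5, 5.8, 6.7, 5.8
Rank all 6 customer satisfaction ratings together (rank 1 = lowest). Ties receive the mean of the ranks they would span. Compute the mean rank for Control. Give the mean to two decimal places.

Sorted (ascending): 4.5, 5.8, 5.8, 6.1, 6.7, 8.5
The 2 values of 5.8 occupy positions 2–3 → average rank (2+3)/2 = 2.5.
Control values → pooled ranks: 8.5→6, 6.1→4
Mean rank = (6 + 4) / 2 = 5.00

5.00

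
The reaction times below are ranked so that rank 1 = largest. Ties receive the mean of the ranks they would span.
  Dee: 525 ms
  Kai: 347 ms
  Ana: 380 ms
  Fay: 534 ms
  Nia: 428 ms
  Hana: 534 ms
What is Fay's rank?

Sorted (descending): 534, 534, 525, 428, 380, 347
The 2 values of 534 occupy positions 1–2 → average rank (1+2)/2 = 1.5.
Fay has value 534 ms → rank 1.5.

1.5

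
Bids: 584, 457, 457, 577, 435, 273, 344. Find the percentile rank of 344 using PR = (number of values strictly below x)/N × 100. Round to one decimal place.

14.3

N = 7.
Strictly below 344: 1. Equal to 344: 1.
PR = 1/7 × 100 = 14.3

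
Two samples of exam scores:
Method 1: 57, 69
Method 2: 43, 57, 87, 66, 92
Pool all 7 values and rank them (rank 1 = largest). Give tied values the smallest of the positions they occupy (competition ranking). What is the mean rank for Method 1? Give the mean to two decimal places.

Sorted (descending): 92, 87, 69, 66, 57, 57, 43
The 2 values of 57 occupy positions 5–6 → each gets rank 5.
Method 1 values → pooled ranks: 57→5, 69→3
Mean rank = (5 + 3) / 2 = 4.00

4.00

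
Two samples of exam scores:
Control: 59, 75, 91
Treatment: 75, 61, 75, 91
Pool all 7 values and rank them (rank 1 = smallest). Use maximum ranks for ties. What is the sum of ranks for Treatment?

19

Sorted (ascending): 59, 61, 75, 75, 75, 91, 91
The 3 values of 75 occupy positions 3–5 → each gets rank 5.
The 2 values of 91 occupy positions 6–7 → each gets rank 7.
Treatment values → pooled ranks: 75→5, 61→2, 75→5, 91→7
Rank sum = 5 + 2 + 5 + 7 = 19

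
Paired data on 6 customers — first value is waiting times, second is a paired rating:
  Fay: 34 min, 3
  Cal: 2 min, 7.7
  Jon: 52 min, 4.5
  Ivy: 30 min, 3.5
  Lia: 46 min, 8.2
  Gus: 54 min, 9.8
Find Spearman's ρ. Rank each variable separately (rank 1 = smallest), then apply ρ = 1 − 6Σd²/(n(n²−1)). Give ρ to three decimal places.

Ranks of variable 1: 3, 1, 5, 2, 4, 6
Ranks of variable 2: 1, 4, 3, 2, 5, 6
d = r₁ − r₂: 2, -3, 2, 0, -1, 0
d²: 4, 9, 4, 0, 1, 0; Σd² = 18
ρ = 1 − 6·18/(6·35) = 1 − 108/210 = 0.486

0.486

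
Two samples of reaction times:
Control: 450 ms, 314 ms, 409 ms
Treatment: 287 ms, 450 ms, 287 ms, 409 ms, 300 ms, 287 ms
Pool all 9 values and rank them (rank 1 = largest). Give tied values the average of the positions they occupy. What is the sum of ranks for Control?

10

Sorted (descending): 450, 450, 409, 409, 314, 300, 287, 287, 287
The 2 values of 450 occupy positions 1–2 → average rank (1+2)/2 = 1.5.
The 2 values of 409 occupy positions 3–4 → average rank (3+4)/2 = 3.5.
The 3 values of 287 occupy positions 7–9 → average rank 8.
Control values → pooled ranks: 450→1.5, 314→5, 409→3.5
Rank sum = 1.5 + 5 + 3.5 = 10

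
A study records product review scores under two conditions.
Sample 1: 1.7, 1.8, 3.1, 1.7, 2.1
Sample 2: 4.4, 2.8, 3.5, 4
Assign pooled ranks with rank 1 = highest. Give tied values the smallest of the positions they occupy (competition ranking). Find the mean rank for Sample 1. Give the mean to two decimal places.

Sorted (descending): 4.4, 4, 3.5, 3.1, 2.8, 2.1, 1.8, 1.7, 1.7
The 2 values of 1.7 occupy positions 8–9 → each gets rank 8.
Sample 1 values → pooled ranks: 1.7→8, 1.8→7, 3.1→4, 1.7→8, 2.1→6
Mean rank = (8 + 7 + 4 + 8 + 6) / 5 = 6.60

6.60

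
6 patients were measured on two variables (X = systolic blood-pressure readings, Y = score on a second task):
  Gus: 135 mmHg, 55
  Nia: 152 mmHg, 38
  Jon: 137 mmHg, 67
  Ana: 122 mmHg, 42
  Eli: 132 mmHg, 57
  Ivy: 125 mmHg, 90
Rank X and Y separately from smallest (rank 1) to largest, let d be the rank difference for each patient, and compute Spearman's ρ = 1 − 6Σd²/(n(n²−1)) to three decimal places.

-0.257

Ranks of variable 1: 4, 6, 5, 1, 3, 2
Ranks of variable 2: 3, 1, 5, 2, 4, 6
d = r₁ − r₂: 1, 5, 0, -1, -1, -4
d²: 1, 25, 0, 1, 1, 16; Σd² = 44
ρ = 1 − 6·44/(6·35) = 1 − 264/210 = -0.257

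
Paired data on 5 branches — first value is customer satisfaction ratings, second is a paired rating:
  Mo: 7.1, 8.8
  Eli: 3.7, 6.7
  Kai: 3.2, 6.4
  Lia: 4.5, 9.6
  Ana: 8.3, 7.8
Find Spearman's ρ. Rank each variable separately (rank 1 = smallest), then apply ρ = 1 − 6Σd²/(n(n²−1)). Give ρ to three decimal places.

0.600

Ranks of variable 1: 4, 2, 1, 3, 5
Ranks of variable 2: 4, 2, 1, 5, 3
d = r₁ − r₂: 0, 0, 0, -2, 2
d²: 0, 0, 0, 4, 4; Σd² = 8
ρ = 1 − 6·8/(5·24) = 1 − 48/120 = 0.600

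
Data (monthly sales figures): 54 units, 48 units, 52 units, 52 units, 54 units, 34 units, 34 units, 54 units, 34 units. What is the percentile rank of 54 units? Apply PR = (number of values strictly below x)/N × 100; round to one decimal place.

N = 9.
Strictly below 54: 6. Equal to 54: 3.
PR = 6/9 × 100 = 66.7

66.7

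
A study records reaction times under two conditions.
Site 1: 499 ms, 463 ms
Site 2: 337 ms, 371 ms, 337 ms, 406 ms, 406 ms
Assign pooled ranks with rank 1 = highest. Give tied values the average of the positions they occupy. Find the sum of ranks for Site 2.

25

Sorted (descending): 499, 463, 406, 406, 371, 337, 337
The 2 values of 406 occupy positions 3–4 → average rank (3+4)/2 = 3.5.
The 2 values of 337 occupy positions 6–7 → average rank (6+7)/2 = 6.5.
Site 2 values → pooled ranks: 337→6.5, 371→5, 337→6.5, 406→3.5, 406→3.5
Rank sum = 6.5 + 5 + 6.5 + 3.5 + 3.5 = 25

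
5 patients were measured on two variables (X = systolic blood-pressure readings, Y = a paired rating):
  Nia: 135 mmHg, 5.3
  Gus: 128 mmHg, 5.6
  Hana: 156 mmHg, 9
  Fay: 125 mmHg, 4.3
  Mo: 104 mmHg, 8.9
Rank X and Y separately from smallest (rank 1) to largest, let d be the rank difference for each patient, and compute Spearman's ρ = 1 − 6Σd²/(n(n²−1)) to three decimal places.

Ranks of variable 1: 4, 3, 5, 2, 1
Ranks of variable 2: 2, 3, 5, 1, 4
d = r₁ − r₂: 2, 0, 0, 1, -3
d²: 4, 0, 0, 1, 9; Σd² = 14
ρ = 1 − 6·14/(5·24) = 1 − 84/120 = 0.300

0.300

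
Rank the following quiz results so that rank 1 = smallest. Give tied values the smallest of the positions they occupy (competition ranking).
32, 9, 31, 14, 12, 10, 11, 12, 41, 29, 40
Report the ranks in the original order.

9, 1, 8, 6, 4, 2, 3, 4, 11, 7, 10

Sorted (ascending): 9, 10, 11, 12, 12, 14, 29, 31, 32, 40, 41
The 2 values of 12 occupy positions 4–5 → each gets rank 4.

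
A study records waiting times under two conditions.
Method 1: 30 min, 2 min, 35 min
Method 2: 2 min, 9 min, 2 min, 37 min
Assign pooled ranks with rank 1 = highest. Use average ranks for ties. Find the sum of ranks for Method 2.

17

Sorted (descending): 37, 35, 30, 9, 2, 2, 2
The 3 values of 2 occupy positions 5–7 → average rank 6.
Method 2 values → pooled ranks: 2→6, 9→4, 2→6, 37→1
Rank sum = 6 + 4 + 6 + 1 = 17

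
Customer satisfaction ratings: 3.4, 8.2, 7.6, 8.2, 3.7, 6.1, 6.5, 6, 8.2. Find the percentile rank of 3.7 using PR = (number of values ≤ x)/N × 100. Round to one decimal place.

N = 9.
Strictly below 3.7: 1. Equal to 3.7: 1.
PR = 2/9 × 100 = 22.2

22.2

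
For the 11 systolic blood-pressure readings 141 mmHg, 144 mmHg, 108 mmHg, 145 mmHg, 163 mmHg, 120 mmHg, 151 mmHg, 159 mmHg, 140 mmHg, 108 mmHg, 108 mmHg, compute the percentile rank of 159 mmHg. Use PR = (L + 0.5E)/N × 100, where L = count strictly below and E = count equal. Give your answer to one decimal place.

86.4

N = 11.
Strictly below 159: 9. Equal to 159: 1.
PR = (9 + 0.5·1)/11 × 100 = 86.4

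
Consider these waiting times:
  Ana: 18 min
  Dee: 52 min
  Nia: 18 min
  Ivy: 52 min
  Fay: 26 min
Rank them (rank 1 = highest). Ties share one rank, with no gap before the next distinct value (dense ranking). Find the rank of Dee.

Sorted (descending): 52, 52, 26, 18, 18
The 2 values of 52 share dense rank 1.
The 2 values of 18 share dense rank 3.
Remaining distinct values take the next consecutive integers.
Dee has value 52 min → rank 1.

1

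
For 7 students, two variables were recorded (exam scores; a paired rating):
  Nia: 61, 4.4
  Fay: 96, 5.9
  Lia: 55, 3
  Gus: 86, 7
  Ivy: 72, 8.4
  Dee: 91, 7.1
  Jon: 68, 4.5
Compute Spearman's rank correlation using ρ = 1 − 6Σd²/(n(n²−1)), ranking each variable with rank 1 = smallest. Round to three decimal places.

0.679

Ranks of variable 1: 2, 7, 1, 5, 4, 6, 3
Ranks of variable 2: 2, 4, 1, 5, 7, 6, 3
d = r₁ − r₂: 0, 3, 0, 0, -3, 0, 0
d²: 0, 9, 0, 0, 9, 0, 0; Σd² = 18
ρ = 1 − 6·18/(7·48) = 1 − 108/336 = 0.679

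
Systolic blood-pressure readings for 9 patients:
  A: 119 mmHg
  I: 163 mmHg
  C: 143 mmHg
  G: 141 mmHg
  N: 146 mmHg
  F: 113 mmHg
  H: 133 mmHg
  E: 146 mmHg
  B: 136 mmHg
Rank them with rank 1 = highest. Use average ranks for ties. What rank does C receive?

Sorted (descending): 163, 146, 146, 143, 141, 136, 133, 119, 113
The 2 values of 146 occupy positions 2–3 → average rank (2+3)/2 = 2.5.
C has value 143 mmHg → rank 4.

4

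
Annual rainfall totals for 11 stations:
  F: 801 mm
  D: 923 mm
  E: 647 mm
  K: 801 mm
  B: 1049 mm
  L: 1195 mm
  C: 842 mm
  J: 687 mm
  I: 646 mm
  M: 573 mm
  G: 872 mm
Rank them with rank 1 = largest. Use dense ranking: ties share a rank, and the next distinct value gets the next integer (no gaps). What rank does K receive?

Sorted (descending): 1195, 1049, 923, 872, 842, 801, 801, 687, 647, 646, 573
The 2 values of 801 share dense rank 6.
Remaining distinct values take the next consecutive integers.
K has value 801 mm → rank 6.

6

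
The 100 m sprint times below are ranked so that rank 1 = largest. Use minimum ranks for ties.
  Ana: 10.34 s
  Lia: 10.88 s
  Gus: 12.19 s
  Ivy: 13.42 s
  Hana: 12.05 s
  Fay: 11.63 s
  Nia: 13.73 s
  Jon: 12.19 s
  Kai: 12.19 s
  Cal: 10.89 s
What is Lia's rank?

9

Sorted (descending): 13.73, 13.42, 12.19, 12.19, 12.19, 12.05, 11.63, 10.89, 10.88, 10.34
The 3 values of 12.19 occupy positions 3–5 → each gets rank 3.
Lia has value 10.88 s → rank 9.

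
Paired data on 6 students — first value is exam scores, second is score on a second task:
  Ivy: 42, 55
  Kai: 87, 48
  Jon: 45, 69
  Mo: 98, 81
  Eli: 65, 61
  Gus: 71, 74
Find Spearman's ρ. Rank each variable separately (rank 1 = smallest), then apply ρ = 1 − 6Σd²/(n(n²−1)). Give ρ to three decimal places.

0.371

Ranks of variable 1: 1, 5, 2, 6, 3, 4
Ranks of variable 2: 2, 1, 4, 6, 3, 5
d = r₁ − r₂: -1, 4, -2, 0, 0, -1
d²: 1, 16, 4, 0, 0, 1; Σd² = 22
ρ = 1 − 6·22/(6·35) = 1 − 132/210 = 0.371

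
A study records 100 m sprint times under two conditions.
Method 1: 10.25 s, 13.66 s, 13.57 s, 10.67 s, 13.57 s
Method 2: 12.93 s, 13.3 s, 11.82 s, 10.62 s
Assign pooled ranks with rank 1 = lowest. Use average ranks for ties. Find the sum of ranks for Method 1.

Sorted (ascending): 10.25, 10.62, 10.67, 11.82, 12.93, 13.3, 13.57, 13.57, 13.66
The 2 values of 13.57 occupy positions 7–8 → average rank (7+8)/2 = 7.5.
Method 1 values → pooled ranks: 10.25→1, 13.66→9, 13.57→7.5, 10.67→3, 13.57→7.5
Rank sum = 1 + 9 + 7.5 + 3 + 7.5 = 28

28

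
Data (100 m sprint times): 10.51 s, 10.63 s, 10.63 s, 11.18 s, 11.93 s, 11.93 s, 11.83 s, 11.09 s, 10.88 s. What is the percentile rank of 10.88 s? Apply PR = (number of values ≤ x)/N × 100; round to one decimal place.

44.4

N = 9.
Strictly below 10.88: 3. Equal to 10.88: 1.
PR = 4/9 × 100 = 44.4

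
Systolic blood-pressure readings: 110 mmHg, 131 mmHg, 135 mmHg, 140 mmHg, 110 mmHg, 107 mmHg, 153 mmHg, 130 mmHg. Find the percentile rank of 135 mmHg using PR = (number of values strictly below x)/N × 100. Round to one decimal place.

N = 8.
Strictly below 135: 5. Equal to 135: 1.
PR = 5/8 × 100 = 62.5

62.5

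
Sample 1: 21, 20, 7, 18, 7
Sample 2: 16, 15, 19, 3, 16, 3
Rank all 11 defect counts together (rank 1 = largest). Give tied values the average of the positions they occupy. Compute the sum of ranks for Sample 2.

Sorted (descending): 21, 20, 19, 18, 16, 16, 15, 7, 7, 3, 3
The 2 values of 16 occupy positions 5–6 → average rank (5+6)/2 = 5.5.
The 2 values of 7 occupy positions 8–9 → average rank (8+9)/2 = 8.5.
The 2 values of 3 occupy positions 10–11 → average rank (10+11)/2 = 10.5.
Sample 2 values → pooled ranks: 16→5.5, 15→7, 19→3, 3→10.5, 16→5.5, 3→10.5
Rank sum = 5.5 + 7 + 3 + 10.5 + 5.5 + 10.5 = 42

42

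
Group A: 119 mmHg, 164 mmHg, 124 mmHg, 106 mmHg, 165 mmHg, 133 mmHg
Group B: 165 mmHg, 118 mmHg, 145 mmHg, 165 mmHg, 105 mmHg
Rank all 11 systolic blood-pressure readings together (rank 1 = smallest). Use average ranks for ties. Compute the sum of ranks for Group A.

35

Sorted (ascending): 105, 106, 118, 119, 124, 133, 145, 164, 165, 165, 165
The 3 values of 165 occupy positions 9–11 → average rank 10.
Group A values → pooled ranks: 119→4, 164→8, 124→5, 106→2, 165→10, 133→6
Rank sum = 4 + 8 + 5 + 2 + 10 + 6 = 35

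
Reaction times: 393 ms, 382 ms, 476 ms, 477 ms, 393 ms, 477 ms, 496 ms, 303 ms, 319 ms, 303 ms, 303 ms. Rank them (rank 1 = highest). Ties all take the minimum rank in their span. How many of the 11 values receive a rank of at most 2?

3

Sorted (descending): 496, 477, 477, 476, 393, 393, 382, 319, 303, 303, 303
The 2 values of 477 occupy positions 2–3 → each gets rank 2.
The 2 values of 393 occupy positions 5–6 → each gets rank 5.
The 3 values of 303 occupy positions 9–11 → each gets rank 9.
Ranks ≤ 2: {1, 2, 2} → 3 values.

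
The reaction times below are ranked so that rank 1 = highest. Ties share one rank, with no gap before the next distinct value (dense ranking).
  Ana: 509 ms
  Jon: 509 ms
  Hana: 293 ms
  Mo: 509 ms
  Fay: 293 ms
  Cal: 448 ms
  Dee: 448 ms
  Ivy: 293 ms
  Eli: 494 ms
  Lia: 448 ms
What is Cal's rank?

3

Sorted (descending): 509, 509, 509, 494, 448, 448, 448, 293, 293, 293
The 3 values of 509 share dense rank 1.
The 3 values of 448 share dense rank 3.
The 3 values of 293 share dense rank 4.
Remaining distinct values take the next consecutive integers.
Cal has value 448 ms → rank 3.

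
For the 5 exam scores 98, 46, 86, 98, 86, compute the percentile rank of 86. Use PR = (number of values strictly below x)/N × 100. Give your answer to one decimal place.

N = 5.
Strictly below 86: 1. Equal to 86: 2.
PR = 1/5 × 100 = 20.0

20.0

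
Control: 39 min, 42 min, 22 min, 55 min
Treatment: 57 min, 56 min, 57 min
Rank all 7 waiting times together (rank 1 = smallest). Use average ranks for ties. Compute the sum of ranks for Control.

Sorted (ascending): 22, 39, 42, 55, 56, 57, 57
The 2 values of 57 occupy positions 6–7 → average rank (6+7)/2 = 6.5.
Control values → pooled ranks: 39→2, 42→3, 22→1, 55→4
Rank sum = 2 + 3 + 1 + 4 = 10

10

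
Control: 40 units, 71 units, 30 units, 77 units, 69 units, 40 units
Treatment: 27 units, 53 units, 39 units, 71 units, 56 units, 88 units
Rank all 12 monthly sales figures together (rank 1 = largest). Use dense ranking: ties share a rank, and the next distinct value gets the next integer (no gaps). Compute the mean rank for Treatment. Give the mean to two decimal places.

Sorted (descending): 88, 77, 71, 71, 69, 56, 53, 40, 40, 39, 30, 27
The 2 values of 71 share dense rank 3.
The 2 values of 40 share dense rank 7.
Remaining distinct values take the next consecutive integers.
Treatment values → pooled ranks: 27→10, 53→6, 39→8, 71→3, 56→5, 88→1
Mean rank = (10 + 6 + 8 + 3 + 5 + 1) / 6 = 5.50

5.50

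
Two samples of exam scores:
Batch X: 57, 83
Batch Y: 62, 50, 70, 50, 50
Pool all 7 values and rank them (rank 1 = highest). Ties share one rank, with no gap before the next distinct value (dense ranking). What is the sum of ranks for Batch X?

Sorted (descending): 83, 70, 62, 57, 50, 50, 50
The 3 values of 50 share dense rank 5.
Remaining distinct values take the next consecutive integers.
Batch X values → pooled ranks: 57→4, 83→1
Rank sum = 4 + 1 = 5

5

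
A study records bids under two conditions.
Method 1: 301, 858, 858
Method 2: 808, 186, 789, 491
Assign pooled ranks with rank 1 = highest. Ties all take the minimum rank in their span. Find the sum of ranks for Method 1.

8

Sorted (descending): 858, 858, 808, 789, 491, 301, 186
The 2 values of 858 occupy positions 1–2 → each gets rank 1.
Method 1 values → pooled ranks: 301→6, 858→1, 858→1
Rank sum = 6 + 1 + 1 = 8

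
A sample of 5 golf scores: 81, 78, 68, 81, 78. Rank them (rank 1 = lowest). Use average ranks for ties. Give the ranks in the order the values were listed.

4.5, 2.5, 1, 4.5, 2.5

Sorted (ascending): 68, 78, 78, 81, 81
The 2 values of 78 occupy positions 2–3 → average rank (2+3)/2 = 2.5.
The 2 values of 81 occupy positions 4–5 → average rank (4+5)/2 = 4.5.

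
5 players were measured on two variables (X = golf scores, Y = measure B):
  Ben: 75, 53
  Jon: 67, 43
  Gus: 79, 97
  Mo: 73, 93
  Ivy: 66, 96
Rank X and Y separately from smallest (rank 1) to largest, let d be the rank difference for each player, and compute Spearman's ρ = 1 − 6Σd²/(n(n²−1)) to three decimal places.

0.300

Ranks of variable 1: 4, 2, 5, 3, 1
Ranks of variable 2: 2, 1, 5, 3, 4
d = r₁ − r₂: 2, 1, 0, 0, -3
d²: 4, 1, 0, 0, 9; Σd² = 14
ρ = 1 − 6·14/(5·24) = 1 − 84/120 = 0.300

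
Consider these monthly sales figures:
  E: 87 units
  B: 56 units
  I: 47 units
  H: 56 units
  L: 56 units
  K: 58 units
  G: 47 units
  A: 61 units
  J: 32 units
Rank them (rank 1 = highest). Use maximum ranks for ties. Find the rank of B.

6

Sorted (descending): 87, 61, 58, 56, 56, 56, 47, 47, 32
The 3 values of 56 occupy positions 4–6 → each gets rank 6.
The 2 values of 47 occupy positions 7–8 → each gets rank 8.
B has value 56 units → rank 6.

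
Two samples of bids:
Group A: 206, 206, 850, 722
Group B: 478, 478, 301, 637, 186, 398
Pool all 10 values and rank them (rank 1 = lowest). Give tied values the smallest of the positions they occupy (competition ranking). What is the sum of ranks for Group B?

30

Sorted (ascending): 186, 206, 206, 301, 398, 478, 478, 637, 722, 850
The 2 values of 206 occupy positions 2–3 → each gets rank 2.
The 2 values of 478 occupy positions 6–7 → each gets rank 6.
Group B values → pooled ranks: 478→6, 478→6, 301→4, 637→8, 186→1, 398→5
Rank sum = 6 + 6 + 4 + 8 + 1 + 5 = 30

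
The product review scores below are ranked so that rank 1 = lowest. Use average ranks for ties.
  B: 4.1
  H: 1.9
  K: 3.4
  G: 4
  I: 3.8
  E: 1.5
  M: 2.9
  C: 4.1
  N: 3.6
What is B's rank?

8.5

Sorted (ascending): 1.5, 1.9, 2.9, 3.4, 3.6, 3.8, 4, 4.1, 4.1
The 2 values of 4.1 occupy positions 8–9 → average rank (8+9)/2 = 8.5.
B has value 4.1 → rank 8.5.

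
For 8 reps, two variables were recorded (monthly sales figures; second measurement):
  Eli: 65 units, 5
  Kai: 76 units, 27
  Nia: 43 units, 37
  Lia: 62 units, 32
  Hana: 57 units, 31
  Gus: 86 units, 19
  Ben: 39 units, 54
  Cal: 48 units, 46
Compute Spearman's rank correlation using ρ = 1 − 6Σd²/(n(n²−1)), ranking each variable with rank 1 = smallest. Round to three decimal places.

-0.881

Ranks of variable 1: 6, 7, 2, 5, 4, 8, 1, 3
Ranks of variable 2: 1, 3, 6, 5, 4, 2, 8, 7
d = r₁ − r₂: 5, 4, -4, 0, 0, 6, -7, -4
d²: 25, 16, 16, 0, 0, 36, 49, 16; Σd² = 158
ρ = 1 − 6·158/(8·63) = 1 − 948/504 = -0.881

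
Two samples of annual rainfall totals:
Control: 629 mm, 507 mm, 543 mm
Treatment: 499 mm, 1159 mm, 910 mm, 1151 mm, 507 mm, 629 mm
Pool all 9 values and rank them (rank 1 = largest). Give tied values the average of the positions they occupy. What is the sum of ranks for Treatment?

27

Sorted (descending): 1159, 1151, 910, 629, 629, 543, 507, 507, 499
The 2 values of 629 occupy positions 4–5 → average rank (4+5)/2 = 4.5.
The 2 values of 507 occupy positions 7–8 → average rank (7+8)/2 = 7.5.
Treatment values → pooled ranks: 499→9, 1159→1, 910→3, 1151→2, 507→7.5, 629→4.5
Rank sum = 9 + 1 + 3 + 2 + 7.5 + 4.5 = 27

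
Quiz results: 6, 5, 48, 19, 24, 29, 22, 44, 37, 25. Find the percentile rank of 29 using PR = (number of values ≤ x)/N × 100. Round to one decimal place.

N = 10.
Strictly below 29: 6. Equal to 29: 1.
PR = 7/10 × 100 = 70.0

70.0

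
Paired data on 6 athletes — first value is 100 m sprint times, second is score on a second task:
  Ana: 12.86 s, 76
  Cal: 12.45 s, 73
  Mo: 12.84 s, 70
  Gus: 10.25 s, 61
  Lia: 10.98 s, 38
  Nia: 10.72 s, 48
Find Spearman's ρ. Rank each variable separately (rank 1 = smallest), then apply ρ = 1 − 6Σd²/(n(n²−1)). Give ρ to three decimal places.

Ranks of variable 1: 6, 4, 5, 1, 3, 2
Ranks of variable 2: 6, 5, 4, 3, 1, 2
d = r₁ − r₂: 0, -1, 1, -2, 2, 0
d²: 0, 1, 1, 4, 4, 0; Σd² = 10
ρ = 1 − 6·10/(6·35) = 1 − 60/210 = 0.714

0.714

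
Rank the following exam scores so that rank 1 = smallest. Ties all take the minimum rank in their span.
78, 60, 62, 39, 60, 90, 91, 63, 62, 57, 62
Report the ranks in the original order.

Sorted (ascending): 39, 57, 60, 60, 62, 62, 62, 63, 78, 90, 91
The 2 values of 60 occupy positions 3–4 → each gets rank 3.
The 3 values of 62 occupy positions 5–7 → each gets rank 5.

9, 3, 5, 1, 3, 10, 11, 8, 5, 2, 5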